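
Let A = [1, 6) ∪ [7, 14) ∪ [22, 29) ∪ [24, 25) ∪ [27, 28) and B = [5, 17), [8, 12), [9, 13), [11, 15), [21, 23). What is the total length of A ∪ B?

First set merges to [1, 6), [7, 14), [22, 29).
Second set merges to [5, 17), [21, 23).
A ∪ B = [1, 17), [21, 29).
Total: 16 + 8 = 24.

24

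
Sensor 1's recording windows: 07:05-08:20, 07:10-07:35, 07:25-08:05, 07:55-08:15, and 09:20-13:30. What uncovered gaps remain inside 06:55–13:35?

The merged coverage is 07:05–08:20, 09:20–13:30.
Gaps within 06:55–13:35: 06:55–07:05, 08:20–09:20, 13:30–13:35.

06:55–07:05, 08:20–09:20, 13:30–13:35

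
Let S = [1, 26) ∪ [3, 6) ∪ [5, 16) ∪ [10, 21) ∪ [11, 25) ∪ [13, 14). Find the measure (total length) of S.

25

Merged: [1, 26).
Length: 25.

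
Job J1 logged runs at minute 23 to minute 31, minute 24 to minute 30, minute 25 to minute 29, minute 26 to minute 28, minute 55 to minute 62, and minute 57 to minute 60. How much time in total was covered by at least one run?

Merged: minute 23 to minute 31, minute 55 to minute 62.
Lengths: 8 minutes + 7 minutes = 15 minutes.

15 minutes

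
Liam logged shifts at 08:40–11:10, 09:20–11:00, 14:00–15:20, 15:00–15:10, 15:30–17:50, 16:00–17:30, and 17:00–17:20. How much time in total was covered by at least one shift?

6 h 10 min

Merged: 08:40–11:10, 14:00–15:20, 15:30–17:50.
Lengths: 2 h 30 min + 1 h 20 min + 2 h 20 min = 6 h 10 min.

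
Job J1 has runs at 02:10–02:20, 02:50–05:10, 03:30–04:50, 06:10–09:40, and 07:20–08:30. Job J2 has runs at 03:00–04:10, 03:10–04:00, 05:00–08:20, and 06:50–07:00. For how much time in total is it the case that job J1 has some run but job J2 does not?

2 h 30 min

First set merges to 02:10–02:20, 02:50–05:10, 06:10–09:40.
Second set merges to 03:00–04:10, 05:00–08:20.
A \ B = 02:10–02:20, 02:50–03:00, 04:10–05:00, 08:20–09:40.
Total: 10 min + 10 min + 50 min + 1 h 20 min = 2 h 30 min.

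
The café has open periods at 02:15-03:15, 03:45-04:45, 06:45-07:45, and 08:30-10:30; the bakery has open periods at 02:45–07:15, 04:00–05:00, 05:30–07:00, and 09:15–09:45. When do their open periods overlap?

02:45–03:15, 03:45–04:45, 06:45–07:15, 09:15–09:45

Merge the second list: 02:45–07:15, 09:15–09:45.
02:15–03:15 ∩ B → 02:45–03:15.
03:45–04:45 ∩ B → 03:45–04:45.
06:45–07:45 ∩ B → 06:45–07:15.
08:30–10:30 ∩ B → 09:15–09:45.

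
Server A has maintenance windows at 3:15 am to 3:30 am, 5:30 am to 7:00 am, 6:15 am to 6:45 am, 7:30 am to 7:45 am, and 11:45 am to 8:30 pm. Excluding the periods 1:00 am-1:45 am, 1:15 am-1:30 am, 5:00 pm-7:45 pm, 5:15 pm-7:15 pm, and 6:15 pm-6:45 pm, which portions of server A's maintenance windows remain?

3:15 am-3:30 am, 5:30 am-7:00 am, 7:30 am-7:45 am, 11:45 am-5:00 pm, 7:45 pm-8:30 pm

Merge the first list: 3:15 am-3:30 am, 5:30 am-7:00 am, 7:30 am-7:45 am, 11:45 am-8:30 pm.
Merge the second list: 1:00 am-1:45 am, 5:00 pm-7:45 pm.
3:15 am-3:30 am: no B overlap → unchanged.
5:30 am-7:00 am: no B overlap → unchanged.
7:30 am-7:45 am: no B overlap → unchanged.
11:45 am-8:30 pm minus B → 11:45 am-5:00 pm, 7:45 pm-8:30 pm.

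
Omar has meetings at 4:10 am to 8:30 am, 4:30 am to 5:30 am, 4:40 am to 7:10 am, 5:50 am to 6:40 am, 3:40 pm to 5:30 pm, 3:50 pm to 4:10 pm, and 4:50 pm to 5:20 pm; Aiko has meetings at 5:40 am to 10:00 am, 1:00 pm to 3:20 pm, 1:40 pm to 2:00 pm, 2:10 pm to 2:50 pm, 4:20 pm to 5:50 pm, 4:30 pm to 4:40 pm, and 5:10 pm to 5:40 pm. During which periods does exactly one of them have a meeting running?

Merge the first list: 4:10 am–8:30 am, 3:40 pm–5:30 pm.
Merge the second list: 5:40 am–10:00 am, 1:00 pm–3:20 pm, 4:20 pm–5:50 pm.
Only in the first: 4:10 am–5:40 am, 3:40 pm–4:20 pm.
Only in the second: 8:30 am–10:00 am, 1:00 pm–3:20 pm, 5:30 pm–5:50 pm.
Together these are the periods covered by exactly one.

4:10 am–5:40 am, 8:30 am–10:00 am, 1:00 pm–3:20 pm, 3:40 pm–4:20 pm, 5:30 pm–5:50 pm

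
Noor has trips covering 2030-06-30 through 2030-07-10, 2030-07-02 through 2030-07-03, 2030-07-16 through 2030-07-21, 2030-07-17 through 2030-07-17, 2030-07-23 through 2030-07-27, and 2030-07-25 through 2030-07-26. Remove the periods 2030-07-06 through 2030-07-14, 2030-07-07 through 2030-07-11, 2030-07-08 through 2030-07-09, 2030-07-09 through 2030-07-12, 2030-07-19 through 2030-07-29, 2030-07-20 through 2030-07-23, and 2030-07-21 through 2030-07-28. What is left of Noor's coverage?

2030-06-30 through 2030-07-05, 2030-07-16 through 2030-07-18

Merge the first list: 2030-06-30 through 2030-07-10, 2030-07-16 through 2030-07-21, 2030-07-23 through 2030-07-27.
Merge the second list: 2030-07-06 through 2030-07-14, 2030-07-19 through 2030-07-29.
2030-06-30 through 2030-07-10 minus B → 2030-06-30 through 2030-07-05.
2030-07-16 through 2030-07-21 minus B → 2030-07-16 through 2030-07-18.
2030-07-23 through 2030-07-27: fully covered by B → removed.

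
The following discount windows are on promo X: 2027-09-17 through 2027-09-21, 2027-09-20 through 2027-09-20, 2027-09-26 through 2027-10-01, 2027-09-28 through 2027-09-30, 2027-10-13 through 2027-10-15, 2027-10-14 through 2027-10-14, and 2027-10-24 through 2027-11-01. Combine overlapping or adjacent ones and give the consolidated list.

2027-09-20 through 2027-09-20 overlaps/touches 2027-09-17 through 2027-09-21 → extend to 2027-09-17 through 2027-09-21.
2027-09-26 through 2027-10-01 is disjoint → start new block.
2027-09-28 through 2027-09-30 overlaps/touches 2027-09-26 through 2027-10-01 → extend to 2027-09-26 through 2027-10-01.
2027-10-13 through 2027-10-15 is disjoint → start new block.
2027-10-14 through 2027-10-14 overlaps/touches 2027-10-13 through 2027-10-15 → extend to 2027-10-13 through 2027-10-15.
2027-10-24 through 2027-11-01 is disjoint → start new block.

2027-09-17 through 2027-09-21, 2027-09-26 through 2027-10-01, 2027-10-13 through 2027-10-15, 2027-10-24 through 2027-11-01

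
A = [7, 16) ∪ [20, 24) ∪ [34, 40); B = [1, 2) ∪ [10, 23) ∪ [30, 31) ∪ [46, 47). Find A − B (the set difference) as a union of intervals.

[7, 16) with B removed leaves [7, 10).
[20, 24) with B removed leaves [23, 24).
[34, 40) is untouched.

[7, 10) ∪ [23, 24) ∪ [34, 40)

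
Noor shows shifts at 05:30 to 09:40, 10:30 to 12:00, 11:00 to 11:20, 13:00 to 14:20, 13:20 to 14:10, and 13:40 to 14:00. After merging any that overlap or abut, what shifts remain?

05:30–09:40, 10:30–12:00, 13:00–14:20

10:30–12:00 is disjoint → start new block.
11:00–11:20 overlaps/touches 10:30–12:00 → extend to 10:30–12:00.
13:00–14:20 is disjoint → start new block.
13:20–14:10 overlaps/touches 13:00–14:20 → extend to 13:00–14:20.
13:40–14:00 overlaps/touches 13:00–14:20 → extend to 13:00–14:20.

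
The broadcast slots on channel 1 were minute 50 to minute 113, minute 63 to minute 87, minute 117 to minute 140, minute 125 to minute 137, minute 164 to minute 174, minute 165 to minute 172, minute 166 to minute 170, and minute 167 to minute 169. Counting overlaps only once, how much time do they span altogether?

96 minutes

Merged: minute 50 to minute 113, minute 117 to minute 140, minute 164 to minute 174.
Lengths: 63 minutes + 23 minutes + 10 minutes = 96 minutes.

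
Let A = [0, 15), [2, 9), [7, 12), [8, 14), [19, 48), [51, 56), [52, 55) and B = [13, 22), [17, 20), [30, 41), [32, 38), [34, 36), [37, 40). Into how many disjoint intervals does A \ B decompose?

4

Merge the first list: [0, 15), [19, 48), [51, 56).
Merge the second list: [13, 22), [30, 41).
A \ B = [0, 13), [22, 30), [41, 48), [51, 56).
That is 4 disjoint pieces.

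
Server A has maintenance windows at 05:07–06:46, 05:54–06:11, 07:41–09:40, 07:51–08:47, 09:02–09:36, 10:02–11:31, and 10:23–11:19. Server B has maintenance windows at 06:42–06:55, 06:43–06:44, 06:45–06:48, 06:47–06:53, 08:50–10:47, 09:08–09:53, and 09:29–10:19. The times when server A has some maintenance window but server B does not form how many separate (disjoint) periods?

Merge the first list: 05:07–06:46, 07:41–09:40, 10:02–11:31.
Merge the second list: 06:42–06:55, 08:50–10:47.
A \ B = 05:07–06:42, 07:41–08:50, 10:47–11:31.
That is 3 disjoint pieces.

3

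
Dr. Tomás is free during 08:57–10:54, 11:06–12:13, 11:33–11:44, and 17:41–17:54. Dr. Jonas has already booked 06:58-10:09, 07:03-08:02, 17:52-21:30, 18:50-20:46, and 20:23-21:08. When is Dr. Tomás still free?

10:09–10:54, 11:06–12:13, 17:41–17:52

Merge the first list: 08:57–10:54, 11:06–12:13, 17:41–17:54.
Merge the second list: 06:58–10:09, 17:52–21:30.
08:57–10:54 with B removed leaves 10:09–10:54.
11:06–12:13 is untouched.
17:41–17:54 with B removed leaves 17:41–17:52.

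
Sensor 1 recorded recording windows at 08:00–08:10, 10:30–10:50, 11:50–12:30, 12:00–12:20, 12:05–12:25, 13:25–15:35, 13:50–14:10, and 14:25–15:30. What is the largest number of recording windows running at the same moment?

3

Sweep endpoints in order; track running count of active intervals.
Peak of 3 reached at 12:05.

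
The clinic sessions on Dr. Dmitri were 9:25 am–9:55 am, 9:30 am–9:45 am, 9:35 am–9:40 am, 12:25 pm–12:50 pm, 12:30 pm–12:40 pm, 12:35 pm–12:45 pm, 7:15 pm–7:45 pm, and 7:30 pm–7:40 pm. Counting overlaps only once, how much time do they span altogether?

1 h 25 min

Merged: 9:25 am–9:55 am, 12:25 pm–12:50 pm, 7:15 pm–7:45 pm.
Lengths: 30 min + 25 min + 30 min = 1 h 25 min.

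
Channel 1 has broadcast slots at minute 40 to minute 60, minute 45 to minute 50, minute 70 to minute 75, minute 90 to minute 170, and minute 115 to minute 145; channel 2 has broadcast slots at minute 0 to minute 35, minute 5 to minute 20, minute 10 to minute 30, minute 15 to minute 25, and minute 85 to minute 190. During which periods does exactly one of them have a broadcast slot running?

minute 0 to minute 35, minute 40 to minute 60, minute 70 to minute 75, minute 85 to minute 90, minute 170 to minute 190

Merge the first list: minute 40 to minute 60, minute 70 to minute 75, minute 90 to minute 170.
Merge the second list: minute 0 to minute 35, minute 85 to minute 190.
A \ B = minute 40 to minute 60, minute 70 to minute 75.
B \ A = minute 0 to minute 35, minute 85 to minute 90, minute 170 to minute 190.
Union of the two gives the symmetric difference.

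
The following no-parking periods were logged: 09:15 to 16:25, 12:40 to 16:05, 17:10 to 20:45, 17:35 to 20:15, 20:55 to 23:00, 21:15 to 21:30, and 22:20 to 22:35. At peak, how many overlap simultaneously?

At 12:40, 2 of the intervals are simultaneously active.
No point has more.

2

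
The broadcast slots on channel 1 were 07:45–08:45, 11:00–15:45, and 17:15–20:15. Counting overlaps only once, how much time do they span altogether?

Merged: 07:45–08:45, 11:00–15:45, 17:15–20:15.
Lengths: 1 h + 4 h 45 min + 3 h = 8 h 45 min.

8 h 45 min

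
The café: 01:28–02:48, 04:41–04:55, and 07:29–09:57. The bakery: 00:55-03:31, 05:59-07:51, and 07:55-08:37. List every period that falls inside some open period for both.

01:28–02:48 overlaps B on 01:28–02:48.
04:41–04:55 falls entirely outside B.
07:29–09:57 overlaps B on 07:29–07:51, 07:55–08:37.

01:28–02:48, 07:29–07:51, 07:55–08:37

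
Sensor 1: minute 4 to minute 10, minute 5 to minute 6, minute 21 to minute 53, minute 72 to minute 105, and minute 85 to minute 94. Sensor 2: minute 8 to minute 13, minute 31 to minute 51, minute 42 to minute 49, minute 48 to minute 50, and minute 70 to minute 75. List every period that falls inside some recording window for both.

A, merged: minute 4 to minute 10, minute 21 to minute 53, minute 72 to minute 105.
B, merged: minute 8 to minute 13, minute 31 to minute 51, minute 70 to minute 75.
minute 4 to minute 10 meets the second set on minute 8 to minute 10.
minute 21 to minute 53 meets the second set on minute 31 to minute 51.
minute 72 to minute 105 meets the second set on minute 72 to minute 75.

minute 8 to minute 10, minute 31 to minute 51, minute 72 to minute 75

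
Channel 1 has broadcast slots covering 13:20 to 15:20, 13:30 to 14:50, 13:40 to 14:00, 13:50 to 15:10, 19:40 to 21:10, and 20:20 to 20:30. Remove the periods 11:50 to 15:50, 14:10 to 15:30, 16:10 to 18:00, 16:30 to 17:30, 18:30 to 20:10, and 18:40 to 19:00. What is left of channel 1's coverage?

20:10-21:10

First set merges to 13:20-15:20, 19:40-21:10.
Second set merges to 11:50-15:50, 16:10-18:00, 18:30-20:10.
13:20-15:20: entirely removed.
19:40-21:10 \ B = 20:10-21:10.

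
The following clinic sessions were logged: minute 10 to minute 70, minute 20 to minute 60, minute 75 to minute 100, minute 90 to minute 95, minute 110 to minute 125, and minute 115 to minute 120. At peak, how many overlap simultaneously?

2

At minute 20, 2 of the intervals are simultaneously active.
No point has more.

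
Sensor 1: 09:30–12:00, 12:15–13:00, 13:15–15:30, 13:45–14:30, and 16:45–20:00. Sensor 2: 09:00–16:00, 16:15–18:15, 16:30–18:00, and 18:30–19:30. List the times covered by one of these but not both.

09:00-09:30, 12:00-12:15, 13:00-13:15, 15:30-16:00, 16:15-16:45, 18:15-18:30, 19:30-20:00

First set merges to 09:30-12:00, 12:15-13:00, 13:15-15:30, 16:45-20:00.
Second set merges to 09:00-16:00, 16:15-18:15, 18:30-19:30.
A \ B = 18:15-18:30, 19:30-20:00.
B \ A = 09:00-09:30, 12:00-12:15, 13:00-13:15, 15:30-16:00, 16:15-16:45.
Union of the two gives the symmetric difference.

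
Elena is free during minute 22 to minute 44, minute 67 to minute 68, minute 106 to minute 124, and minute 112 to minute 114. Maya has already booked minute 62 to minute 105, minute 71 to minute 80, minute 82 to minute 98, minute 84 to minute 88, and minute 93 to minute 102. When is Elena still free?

minute 22 to minute 44, minute 106 to minute 124

Merge the first list: minute 22 to minute 44, minute 67 to minute 68, minute 106 to minute 124.
Merge the second list: minute 62 to minute 105.
minute 22 to minute 44: no B overlap → unchanged.
minute 67 to minute 68: fully covered by B → removed.
minute 106 to minute 124: no B overlap → unchanged.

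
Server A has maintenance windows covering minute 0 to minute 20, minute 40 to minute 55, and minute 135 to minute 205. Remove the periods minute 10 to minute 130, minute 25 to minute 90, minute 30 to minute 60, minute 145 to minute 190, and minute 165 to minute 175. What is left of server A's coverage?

Second set merges to minute 10 to minute 130, minute 145 to minute 190.
minute 0 to minute 20 minus B → minute 0 to minute 10.
minute 40 to minute 55: fully covered by B → removed.
minute 135 to minute 205 minus B → minute 135 to minute 145, minute 190 to minute 205.

minute 0 to minute 10, minute 135 to minute 145, minute 190 to minute 205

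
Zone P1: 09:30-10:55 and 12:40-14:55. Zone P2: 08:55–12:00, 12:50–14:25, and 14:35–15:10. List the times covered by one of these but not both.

08:55–09:30, 10:55–12:00, 12:40–12:50, 14:25–14:35, 14:55–15:10

A \ B = 12:40–12:50, 14:25–14:35.
B \ A = 08:55–09:30, 10:55–12:00, 14:55–15:10.
Union of the two gives the symmetric difference.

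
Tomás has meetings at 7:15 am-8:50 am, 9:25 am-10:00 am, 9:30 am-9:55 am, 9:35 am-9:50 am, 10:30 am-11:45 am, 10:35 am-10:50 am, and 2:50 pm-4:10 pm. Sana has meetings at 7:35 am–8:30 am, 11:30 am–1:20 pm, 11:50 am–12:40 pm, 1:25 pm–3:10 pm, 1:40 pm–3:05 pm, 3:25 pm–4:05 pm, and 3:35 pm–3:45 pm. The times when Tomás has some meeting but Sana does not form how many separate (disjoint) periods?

A, merged: 7:15 am-8:50 am, 9:25 am-10:00 am, 10:30 am-11:45 am, 2:50 pm-4:10 pm.
B, merged: 7:35 am-8:30 am, 11:30 am-1:20 pm, 1:25 pm-3:10 pm, 3:25 pm-4:05 pm.
A \ B = 7:15 am-7:35 am, 8:30 am-8:50 am, 9:25 am-10:00 am, 10:30 am-11:30 am, 3:10 pm-3:25 pm, 4:05 pm-4:10 pm.
That is 6 disjoint pieces.

6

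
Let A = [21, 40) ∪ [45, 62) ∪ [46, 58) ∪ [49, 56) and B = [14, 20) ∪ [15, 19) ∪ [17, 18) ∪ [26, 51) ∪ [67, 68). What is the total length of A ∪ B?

A, merged: [21, 40), [45, 62).
B, merged: [14, 20), [26, 51), [67, 68).
A ∪ B = [14, 20), [21, 62), [67, 68).
Total: 6 + 41 + 1 = 48.

48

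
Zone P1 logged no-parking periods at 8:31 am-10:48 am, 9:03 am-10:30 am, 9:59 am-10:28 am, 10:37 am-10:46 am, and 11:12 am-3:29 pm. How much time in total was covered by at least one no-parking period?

Merged: 8:31 am-10:48 am, 11:12 am-3:29 pm.
Lengths: 2 h 17 min + 4 h 17 min = 6 h 34 min.

6 h 34 min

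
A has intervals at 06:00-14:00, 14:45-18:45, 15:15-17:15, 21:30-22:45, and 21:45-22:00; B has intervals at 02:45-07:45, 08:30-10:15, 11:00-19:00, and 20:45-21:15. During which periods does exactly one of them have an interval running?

A, merged: 06:00–14:00, 14:45–18:45, 21:30–22:45.
A but not B: 07:45–08:30, 10:15–11:00, 21:30–22:45.
B but not A: 02:45–06:00, 14:00–14:45, 18:45–19:00, 20:45–21:15.
Combining gives A △ B.

02:45–06:00, 07:45–08:30, 10:15–11:00, 14:00–14:45, 18:45–19:00, 20:45–21:15, 21:30–22:45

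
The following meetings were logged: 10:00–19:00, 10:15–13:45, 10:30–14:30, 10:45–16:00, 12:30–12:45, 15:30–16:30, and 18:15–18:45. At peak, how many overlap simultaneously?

5

Sweep endpoints in order; track running count of active intervals.
Peak of 5 reached at 12:30.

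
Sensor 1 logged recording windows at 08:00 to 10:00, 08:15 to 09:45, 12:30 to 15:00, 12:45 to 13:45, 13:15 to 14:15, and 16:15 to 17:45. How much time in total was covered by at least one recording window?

Merged: 08:00–10:00, 12:30–15:00, 16:15–17:45.
Lengths: 2 h + 2 h 30 min + 1 h 30 min = 6 h.

6 h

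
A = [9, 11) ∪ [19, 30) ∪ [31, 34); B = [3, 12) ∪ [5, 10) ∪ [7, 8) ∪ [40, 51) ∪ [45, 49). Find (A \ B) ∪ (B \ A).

Second set merges to [3, 12), [40, 51).
Only in the first: [19, 30), [31, 34).
Only in the second: [3, 9), [11, 12), [40, 51).
Together these are the periods covered by exactly one.

[3, 9) ∪ [11, 12) ∪ [19, 30) ∪ [31, 34) ∪ [40, 51)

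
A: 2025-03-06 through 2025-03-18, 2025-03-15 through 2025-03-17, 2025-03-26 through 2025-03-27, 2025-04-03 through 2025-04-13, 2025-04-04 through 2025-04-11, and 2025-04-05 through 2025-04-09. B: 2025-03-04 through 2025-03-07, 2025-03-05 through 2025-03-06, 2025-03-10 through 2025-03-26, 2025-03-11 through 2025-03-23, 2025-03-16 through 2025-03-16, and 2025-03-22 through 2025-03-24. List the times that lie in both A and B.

2025-03-06 through 2025-03-07, 2025-03-10 through 2025-03-18, 2025-03-26 through 2025-03-26

First set merges to 2025-03-06 through 2025-03-18, 2025-03-26 through 2025-03-27, 2025-04-03 through 2025-04-13.
Second set merges to 2025-03-04 through 2025-03-07, 2025-03-10 through 2025-03-26.
2025-03-06 through 2025-03-18 ∩ B → 2025-03-06 through 2025-03-07, 2025-03-10 through 2025-03-18.
2025-03-26 through 2025-03-27 ∩ B → 2025-03-26 through 2025-03-26.
2025-04-03 through 2025-04-13 meets no B interval.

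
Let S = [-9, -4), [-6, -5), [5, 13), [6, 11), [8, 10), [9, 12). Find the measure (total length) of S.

13

Merged: [-9, -4), [5, 13).
Lengths: 5 + 8 = 13.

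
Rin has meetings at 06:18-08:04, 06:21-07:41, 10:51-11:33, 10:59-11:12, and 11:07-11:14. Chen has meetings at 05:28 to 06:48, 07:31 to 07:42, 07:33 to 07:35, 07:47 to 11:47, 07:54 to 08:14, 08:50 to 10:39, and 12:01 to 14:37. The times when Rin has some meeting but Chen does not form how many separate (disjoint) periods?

A, merged: 06:18–08:04, 10:51–11:33.
B, merged: 05:28–06:48, 07:31–07:42, 07:47–11:47, 12:01–14:37.
A \ B = 06:48–07:31, 07:42–07:47.
That is 2 disjoint pieces.

2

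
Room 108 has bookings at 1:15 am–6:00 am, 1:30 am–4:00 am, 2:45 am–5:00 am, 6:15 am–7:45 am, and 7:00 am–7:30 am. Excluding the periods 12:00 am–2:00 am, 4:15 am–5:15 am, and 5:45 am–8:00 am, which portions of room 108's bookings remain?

A, merged: 1:15 am–6:00 am, 6:15 am–7:45 am.
1:15 am–6:00 am with B removed leaves 2:00 am–4:15 am, 5:15 am–5:45 am.
6:15 am–7:45 am lies entirely inside B → drops out.

2:00 am–4:15 am, 5:15 am–5:45 am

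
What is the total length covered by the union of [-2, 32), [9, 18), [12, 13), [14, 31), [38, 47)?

43

Merged: [-2, 32), [38, 47).
Lengths: 34 + 9 = 43.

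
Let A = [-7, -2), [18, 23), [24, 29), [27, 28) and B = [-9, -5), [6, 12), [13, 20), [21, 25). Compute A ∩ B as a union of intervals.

A, merged: [-7, -2), [18, 23), [24, 29).
[-7, -2) ∩ B → [-7, -5).
[18, 23) ∩ B → [18, 20), [21, 23).
[24, 29) ∩ B → [24, 25).

[-7, -5) ∪ [18, 20) ∪ [21, 23) ∪ [24, 25)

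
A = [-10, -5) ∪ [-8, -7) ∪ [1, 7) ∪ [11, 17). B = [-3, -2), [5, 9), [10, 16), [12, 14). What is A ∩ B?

[5, 7) ∪ [11, 16)

First set merges to [-10, -5), [1, 7), [11, 17).
Second set merges to [-3, -2), [5, 9), [10, 16).
[-10, -5) falls entirely outside B.
[1, 7) overlaps B on [5, 7).
[11, 17) overlaps B on [11, 16).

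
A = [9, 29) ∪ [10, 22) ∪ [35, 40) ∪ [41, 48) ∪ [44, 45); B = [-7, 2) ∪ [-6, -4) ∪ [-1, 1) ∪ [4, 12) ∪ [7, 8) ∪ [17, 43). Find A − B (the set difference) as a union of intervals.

[12, 17) ∪ [43, 48)

First set merges to [9, 29), [35, 40), [41, 48).
Second set merges to [-7, 2), [4, 12), [17, 43).
[9, 29) with B removed leaves [12, 17).
[35, 40) lies entirely inside B → drops out.
[41, 48) with B removed leaves [43, 48).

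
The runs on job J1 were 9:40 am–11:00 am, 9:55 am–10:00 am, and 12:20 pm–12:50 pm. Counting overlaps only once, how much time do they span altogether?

Merged: 9:40 am-11:00 am, 12:20 pm-12:50 pm.
Lengths: 1 h 20 min + 30 min = 1 h 50 min.

1 h 50 min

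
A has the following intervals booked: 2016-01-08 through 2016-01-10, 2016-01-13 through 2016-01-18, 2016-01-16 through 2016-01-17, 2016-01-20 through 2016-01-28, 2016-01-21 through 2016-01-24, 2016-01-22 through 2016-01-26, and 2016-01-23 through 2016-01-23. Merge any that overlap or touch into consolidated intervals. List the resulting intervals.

2016-01-13 through 2016-01-18 is disjoint → start new block.
2016-01-16 through 2016-01-17 overlaps/touches 2016-01-13 through 2016-01-18 → extend to 2016-01-13 through 2016-01-18.
2016-01-20 through 2016-01-28 is disjoint → start new block.
2016-01-21 through 2016-01-24 overlaps/touches 2016-01-20 through 2016-01-28 → extend to 2016-01-20 through 2016-01-28.
2016-01-22 through 2016-01-26 overlaps/touches 2016-01-20 through 2016-01-28 → extend to 2016-01-20 through 2016-01-28.
2016-01-23 through 2016-01-23 overlaps/touches 2016-01-20 through 2016-01-28 → extend to 2016-01-20 through 2016-01-28.

2016-01-08 through 2016-01-10, 2016-01-13 through 2016-01-18, 2016-01-20 through 2016-01-28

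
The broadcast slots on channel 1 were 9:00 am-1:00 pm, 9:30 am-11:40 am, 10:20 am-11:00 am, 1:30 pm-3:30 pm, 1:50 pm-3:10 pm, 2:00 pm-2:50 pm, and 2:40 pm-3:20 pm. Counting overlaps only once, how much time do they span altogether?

Merged: 9:00 am-1:00 pm, 1:30 pm-3:30 pm.
Lengths: 4 h + 2 h = 6 h.

6 h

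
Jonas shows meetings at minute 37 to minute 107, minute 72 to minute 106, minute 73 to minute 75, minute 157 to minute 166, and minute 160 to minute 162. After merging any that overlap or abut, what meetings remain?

minute 37 to minute 107, minute 157 to minute 166

minute 72 to minute 106 overlaps/touches minute 37 to minute 107 → extend to minute 37 to minute 107.
minute 73 to minute 75 overlaps/touches minute 37 to minute 107 → extend to minute 37 to minute 107.
minute 157 to minute 166 is disjoint → start new block.
minute 160 to minute 162 overlaps/touches minute 157 to minute 166 → extend to minute 157 to minute 166.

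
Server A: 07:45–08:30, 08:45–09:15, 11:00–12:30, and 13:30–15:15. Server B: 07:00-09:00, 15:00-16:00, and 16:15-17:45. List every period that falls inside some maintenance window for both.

07:45–08:30 ∩ B → 07:45–08:30.
08:45–09:15 ∩ B → 08:45–09:00.
11:00–12:30 meets no B interval.
13:30–15:15 ∩ B → 15:00–15:15.

07:45–08:30, 08:45–09:00, 15:00–15:15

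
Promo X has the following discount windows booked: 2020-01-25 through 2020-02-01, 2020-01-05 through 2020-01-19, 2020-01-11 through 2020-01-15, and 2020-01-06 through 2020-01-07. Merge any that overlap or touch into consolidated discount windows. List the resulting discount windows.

2020-01-05 through 2020-01-19, 2020-01-25 through 2020-02-01

Sort by start: 2020-01-05 through 2020-01-19, 2020-01-06 through 2020-01-07, 2020-01-11 through 2020-01-15, 2020-01-25 through 2020-02-01.
2020-01-06 through 2020-01-07 overlaps/touches 2020-01-05 through 2020-01-19 → extend to 2020-01-05 through 2020-01-19.
2020-01-11 through 2020-01-15 overlaps/touches 2020-01-05 through 2020-01-19 → extend to 2020-01-05 through 2020-01-19.
2020-01-25 through 2020-02-01 is disjoint → start new block.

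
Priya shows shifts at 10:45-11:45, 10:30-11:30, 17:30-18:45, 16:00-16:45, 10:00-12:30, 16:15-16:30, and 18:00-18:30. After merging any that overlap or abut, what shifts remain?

Sort by start: 10:00–12:30, 10:30–11:30, 10:45–11:45, 16:00–16:45, 16:15–16:30, 17:30–18:45, 18:00–18:30.
10:30–11:30 overlaps/touches 10:00–12:30 → extend to 10:00–12:30.
10:45–11:45 overlaps/touches 10:00–12:30 → extend to 10:00–12:30.
16:00–16:45 is disjoint → start new block.
16:15–16:30 overlaps/touches 16:00–16:45 → extend to 16:00–16:45.
17:30–18:45 is disjoint → start new block.
18:00–18:30 overlaps/touches 17:30–18:45 → extend to 17:30–18:45.

10:00–12:30, 16:00–16:45, 17:30–18:45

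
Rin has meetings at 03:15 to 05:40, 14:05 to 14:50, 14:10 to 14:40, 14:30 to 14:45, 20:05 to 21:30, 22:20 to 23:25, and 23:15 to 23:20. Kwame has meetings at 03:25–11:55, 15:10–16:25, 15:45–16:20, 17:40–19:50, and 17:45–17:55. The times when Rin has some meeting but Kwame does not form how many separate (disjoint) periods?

4

First set merges to 03:15–05:40, 14:05–14:50, 20:05–21:30, 22:20–23:25.
Second set merges to 03:25–11:55, 15:10–16:25, 17:40–19:50.
A \ B = 03:15–03:25, 14:05–14:50, 20:05–21:30, 22:20–23:25.
That is 4 disjoint pieces.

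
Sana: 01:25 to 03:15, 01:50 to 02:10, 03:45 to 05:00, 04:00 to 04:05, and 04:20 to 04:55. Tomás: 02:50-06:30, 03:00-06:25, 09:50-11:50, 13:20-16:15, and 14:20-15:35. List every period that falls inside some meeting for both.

02:50-03:15, 03:45-05:00

First set merges to 01:25-03:15, 03:45-05:00.
Second set merges to 02:50-06:30, 09:50-11:50, 13:20-16:15.
01:25-03:15 ∩ B → 02:50-03:15.
03:45-05:00 ∩ B → 03:45-05:00.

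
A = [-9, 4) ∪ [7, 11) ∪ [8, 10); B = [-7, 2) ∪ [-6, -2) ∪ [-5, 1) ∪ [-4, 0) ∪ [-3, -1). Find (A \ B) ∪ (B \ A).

First set merges to [-9, 4), [7, 11).
Second set merges to [-7, 2).
A \ B = [-9, -7), [2, 4), [7, 11).
B \ A = none.
Union of the two gives the symmetric difference.

[-9, -7) ∪ [2, 4) ∪ [7, 11)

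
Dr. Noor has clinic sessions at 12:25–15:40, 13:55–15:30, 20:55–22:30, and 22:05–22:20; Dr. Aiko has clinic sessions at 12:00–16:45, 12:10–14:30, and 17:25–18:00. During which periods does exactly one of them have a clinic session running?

First set merges to 12:25–15:40, 20:55–22:30.
Second set merges to 12:00–16:45, 17:25–18:00.
A \ B = 20:55–22:30.
B \ A = 12:00–12:25, 15:40–16:45, 17:25–18:00.
Union of the two gives the symmetric difference.

12:00–12:25, 15:40–16:45, 17:25–18:00, 20:55–22:30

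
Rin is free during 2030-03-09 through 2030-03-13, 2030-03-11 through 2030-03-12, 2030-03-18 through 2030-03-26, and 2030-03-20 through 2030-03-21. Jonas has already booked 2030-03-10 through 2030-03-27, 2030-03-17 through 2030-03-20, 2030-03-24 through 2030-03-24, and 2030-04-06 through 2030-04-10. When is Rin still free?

2030-03-09 through 2030-03-09

A, merged: 2030-03-09 through 2030-03-13, 2030-03-18 through 2030-03-26.
B, merged: 2030-03-10 through 2030-03-27, 2030-04-06 through 2030-04-10.
2030-03-09 through 2030-03-13 \ B = 2030-03-09 through 2030-03-09.
2030-03-18 through 2030-03-26: entirely removed.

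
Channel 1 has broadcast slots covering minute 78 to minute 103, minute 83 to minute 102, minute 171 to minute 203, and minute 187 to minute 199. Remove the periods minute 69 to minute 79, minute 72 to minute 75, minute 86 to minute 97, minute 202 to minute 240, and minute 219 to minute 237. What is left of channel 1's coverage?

minute 79 to minute 86, minute 97 to minute 103, minute 171 to minute 202

First set merges to minute 78 to minute 103, minute 171 to minute 203.
Second set merges to minute 69 to minute 79, minute 86 to minute 97, minute 202 to minute 240.
minute 78 to minute 103 minus B → minute 79 to minute 86, minute 97 to minute 103.
minute 171 to minute 203 minus B → minute 171 to minute 202.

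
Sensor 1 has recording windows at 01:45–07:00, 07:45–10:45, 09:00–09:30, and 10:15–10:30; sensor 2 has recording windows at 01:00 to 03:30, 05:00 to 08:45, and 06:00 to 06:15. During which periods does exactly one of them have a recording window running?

01:00–01:45, 03:30–05:00, 07:00–07:45, 08:45–10:45

First set merges to 01:45–07:00, 07:45–10:45.
Second set merges to 01:00–03:30, 05:00–08:45.
A \ B = 03:30–05:00, 08:45–10:45.
B \ A = 01:00–01:45, 07:00–07:45.
Union of the two gives the symmetric difference.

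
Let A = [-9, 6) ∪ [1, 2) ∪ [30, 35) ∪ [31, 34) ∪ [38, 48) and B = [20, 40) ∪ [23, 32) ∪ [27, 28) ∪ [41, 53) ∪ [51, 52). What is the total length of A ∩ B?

Merge the first list: [-9, 6), [30, 35), [38, 48).
Merge the second list: [20, 40), [41, 53).
A ∩ B = [30, 35), [38, 40), [41, 48).
Total: 5 + 2 + 7 = 14.

14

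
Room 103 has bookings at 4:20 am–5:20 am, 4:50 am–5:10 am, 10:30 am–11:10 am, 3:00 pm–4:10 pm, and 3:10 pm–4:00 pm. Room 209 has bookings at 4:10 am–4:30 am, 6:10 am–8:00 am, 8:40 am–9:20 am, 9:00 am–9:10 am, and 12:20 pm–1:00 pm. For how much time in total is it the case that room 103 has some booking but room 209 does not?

First set merges to 4:20 am–5:20 am, 10:30 am–11:10 am, 3:00 pm–4:10 pm.
Second set merges to 4:10 am–4:30 am, 6:10 am–8:00 am, 8:40 am–9:20 am, 12:20 pm–1:00 pm.
A \ B = 4:30 am–5:20 am, 10:30 am–11:10 am, 3:00 pm–4:10 pm.
Total: 50 min + 40 min + 1 h 10 min = 2 h 40 min.

2 h 40 min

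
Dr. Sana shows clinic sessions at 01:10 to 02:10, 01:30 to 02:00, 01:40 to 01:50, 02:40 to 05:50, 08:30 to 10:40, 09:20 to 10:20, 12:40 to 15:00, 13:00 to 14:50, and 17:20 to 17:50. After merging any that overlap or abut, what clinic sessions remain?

01:10–02:10, 02:40–05:50, 08:30–10:40, 12:40–15:00, 17:20–17:50

01:30–02:00 overlaps/touches 01:10–02:10 → extend to 01:10–02:10.
01:40–01:50 overlaps/touches 01:10–02:10 → extend to 01:10–02:10.
02:40–05:50 is disjoint → start new block.
08:30–10:40 is disjoint → start new block.
09:20–10:20 overlaps/touches 08:30–10:40 → extend to 08:30–10:40.
12:40–15:00 is disjoint → start new block.
13:00–14:50 overlaps/touches 12:40–15:00 → extend to 12:40–15:00.
17:20–17:50 is disjoint → start new block.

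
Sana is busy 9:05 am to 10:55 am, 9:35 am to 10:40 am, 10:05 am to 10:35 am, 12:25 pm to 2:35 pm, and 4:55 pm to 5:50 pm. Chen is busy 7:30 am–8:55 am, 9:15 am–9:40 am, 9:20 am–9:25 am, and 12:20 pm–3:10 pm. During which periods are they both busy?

9:15 am–9:40 am, 12:25 pm–2:35 pm

A, merged: 9:05 am–10:55 am, 12:25 pm–2:35 pm, 4:55 pm–5:50 pm.
B, merged: 7:30 am–8:55 am, 9:15 am–9:40 am, 12:20 pm–3:10 pm.
9:05 am–10:55 am ∩ B → 9:15 am–9:40 am.
12:25 pm–2:35 pm ∩ B → 12:25 pm–2:35 pm.
4:55 pm–5:50 pm meets no B interval.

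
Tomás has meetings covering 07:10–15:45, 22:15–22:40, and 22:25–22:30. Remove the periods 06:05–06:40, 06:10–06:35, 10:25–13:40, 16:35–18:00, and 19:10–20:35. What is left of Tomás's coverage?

07:10–10:25, 13:40–15:45, 22:15–22:40

Merge the first list: 07:10–15:45, 22:15–22:40.
Merge the second list: 06:05–06:40, 10:25–13:40, 16:35–18:00, 19:10–20:35.
07:10–15:45 \ B = 07:10–10:25, 13:40–15:45.
22:15–22:40: nothing removed.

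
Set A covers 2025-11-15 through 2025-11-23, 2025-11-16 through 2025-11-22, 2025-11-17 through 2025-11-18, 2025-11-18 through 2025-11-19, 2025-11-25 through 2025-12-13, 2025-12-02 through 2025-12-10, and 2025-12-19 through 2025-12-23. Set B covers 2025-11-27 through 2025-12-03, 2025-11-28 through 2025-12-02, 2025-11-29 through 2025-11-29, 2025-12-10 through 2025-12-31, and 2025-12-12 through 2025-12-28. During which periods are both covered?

2025-11-27 through 2025-12-03, 2025-12-10 through 2025-12-13, 2025-12-19 through 2025-12-23

A, merged: 2025-11-15 through 2025-11-23, 2025-11-25 through 2025-12-13, 2025-12-19 through 2025-12-23.
B, merged: 2025-11-27 through 2025-12-03, 2025-12-10 through 2025-12-31.
2025-11-15 through 2025-11-23: no overlap with the second set.
2025-11-25 through 2025-12-13 meets the second set on 2025-11-27 through 2025-12-03, 2025-12-10 through 2025-12-13.
2025-12-19 through 2025-12-23 meets the second set on 2025-12-19 through 2025-12-23.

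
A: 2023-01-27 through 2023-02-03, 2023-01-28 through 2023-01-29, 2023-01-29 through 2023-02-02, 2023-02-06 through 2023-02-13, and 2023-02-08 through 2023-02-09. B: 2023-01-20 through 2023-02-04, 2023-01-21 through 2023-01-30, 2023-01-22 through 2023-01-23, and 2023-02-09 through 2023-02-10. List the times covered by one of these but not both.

2023-01-20 through 2023-01-26, 2023-02-04 through 2023-02-04, 2023-02-06 through 2023-02-08, 2023-02-11 through 2023-02-13

First set merges to 2023-01-27 through 2023-02-03, 2023-02-06 through 2023-02-13.
Second set merges to 2023-01-20 through 2023-02-04, 2023-02-09 through 2023-02-10.
A \ B = 2023-02-06 through 2023-02-08, 2023-02-11 through 2023-02-13.
B \ A = 2023-01-20 through 2023-01-26, 2023-02-04 through 2023-02-04.
Union of the two gives the symmetric difference.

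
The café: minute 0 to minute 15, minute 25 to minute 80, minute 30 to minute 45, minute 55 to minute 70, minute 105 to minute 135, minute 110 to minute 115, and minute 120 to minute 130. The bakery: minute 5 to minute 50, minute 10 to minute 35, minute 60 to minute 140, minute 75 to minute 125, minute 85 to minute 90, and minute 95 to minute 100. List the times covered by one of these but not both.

Merge the first list: minute 0 to minute 15, minute 25 to minute 80, minute 105 to minute 135.
Merge the second list: minute 5 to minute 50, minute 60 to minute 140.
A \ B = minute 0 to minute 5, minute 50 to minute 60.
B \ A = minute 15 to minute 25, minute 80 to minute 105, minute 135 to minute 140.
Union of the two gives the symmetric difference.

minute 0 to minute 5, minute 15 to minute 25, minute 50 to minute 60, minute 80 to minute 105, minute 135 to minute 140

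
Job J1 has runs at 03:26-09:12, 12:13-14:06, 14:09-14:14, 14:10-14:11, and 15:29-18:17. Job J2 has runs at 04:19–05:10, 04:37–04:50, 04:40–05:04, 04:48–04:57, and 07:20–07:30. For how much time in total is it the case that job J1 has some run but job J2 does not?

9 h 31 min

Merge the first list: 03:26–09:12, 12:13–14:06, 14:09–14:14, 15:29–18:17.
Merge the second list: 04:19–05:10, 07:20–07:30.
A \ B = 03:26–04:19, 05:10–07:20, 07:30–09:12, 12:13–14:06, 14:09–14:14, 15:29–18:17.
Total: 53 min + 2 h 10 min + 1 h 42 min + 1 h 53 min + 5 min + 2 h 48 min = 9 h 31 min.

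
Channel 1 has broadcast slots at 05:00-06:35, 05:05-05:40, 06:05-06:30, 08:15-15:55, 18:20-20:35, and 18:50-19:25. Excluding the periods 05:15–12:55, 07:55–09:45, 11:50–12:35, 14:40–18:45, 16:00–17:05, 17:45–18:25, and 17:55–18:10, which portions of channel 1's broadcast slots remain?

First set merges to 05:00–06:35, 08:15–15:55, 18:20–20:35.
Second set merges to 05:15–12:55, 14:40–18:45.
05:00–06:35 \ B = 05:00–05:15.
08:15–15:55 \ B = 12:55–14:40.
18:20–20:35 \ B = 18:45–20:35.

05:00–05:15, 12:55–14:40, 18:45–20:35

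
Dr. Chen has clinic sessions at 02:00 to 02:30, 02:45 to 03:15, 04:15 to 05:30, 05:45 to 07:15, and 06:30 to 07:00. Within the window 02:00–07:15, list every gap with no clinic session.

Covered (merged): 02:00–02:30, 02:45–03:15, 04:15–05:30, 05:45–07:15.
Gaps within 02:00–07:15: 02:30–02:45, 03:15–04:15, 05:30–05:45.

02:30–02:45, 03:15–04:15, 05:30–05:45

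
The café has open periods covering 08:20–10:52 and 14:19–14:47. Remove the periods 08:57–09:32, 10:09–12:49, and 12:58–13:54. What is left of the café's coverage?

08:20–08:57, 09:32–10:09, 14:19–14:47

08:20–10:52 with B removed leaves 08:20–08:57, 09:32–10:09.
14:19–14:47 is untouched.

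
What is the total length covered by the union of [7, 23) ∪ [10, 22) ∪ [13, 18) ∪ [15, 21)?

Merged: [7, 23).
Length: 16.

16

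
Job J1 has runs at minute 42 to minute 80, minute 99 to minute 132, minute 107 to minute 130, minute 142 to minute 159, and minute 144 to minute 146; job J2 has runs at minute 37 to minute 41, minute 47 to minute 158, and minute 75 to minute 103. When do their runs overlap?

minute 47 to minute 80, minute 99 to minute 132, minute 142 to minute 158

A, merged: minute 42 to minute 80, minute 99 to minute 132, minute 142 to minute 159.
B, merged: minute 37 to minute 41, minute 47 to minute 158.
minute 42 to minute 80 meets the second set on minute 47 to minute 80.
minute 99 to minute 132 meets the second set on minute 99 to minute 132.
minute 142 to minute 159 meets the second set on minute 142 to minute 158.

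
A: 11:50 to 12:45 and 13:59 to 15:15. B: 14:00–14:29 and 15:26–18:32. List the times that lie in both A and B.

11:50–12:45 falls entirely outside B.
13:59–15:15 overlaps B on 14:00–14:29.

14:00–14:29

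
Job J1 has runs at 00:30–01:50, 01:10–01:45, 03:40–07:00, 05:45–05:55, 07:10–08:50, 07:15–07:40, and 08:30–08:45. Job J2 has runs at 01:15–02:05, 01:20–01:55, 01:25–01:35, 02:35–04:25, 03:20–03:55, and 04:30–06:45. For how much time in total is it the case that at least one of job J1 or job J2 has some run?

First set merges to 00:30-01:50, 03:40-07:00, 07:10-08:50.
Second set merges to 01:15-02:05, 02:35-04:25, 04:30-06:45.
A ∪ B = 00:30-02:05, 02:35-07:00, 07:10-08:50.
Total: 1 h 35 min + 4 h 25 min + 1 h 40 min = 7 h 40 min.

7 h 40 min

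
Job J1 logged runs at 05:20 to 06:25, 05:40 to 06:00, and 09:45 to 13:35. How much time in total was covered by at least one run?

Merged: 05:20–06:25, 09:45–13:35.
Lengths: 1 h 5 min + 3 h 50 min = 4 h 55 min.

4 h 55 min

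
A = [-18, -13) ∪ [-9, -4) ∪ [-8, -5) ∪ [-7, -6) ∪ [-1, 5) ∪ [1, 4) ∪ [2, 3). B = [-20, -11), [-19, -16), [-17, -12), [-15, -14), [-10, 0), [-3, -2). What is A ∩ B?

First set merges to [-18, -13), [-9, -4), [-1, 5).
Second set merges to [-20, -11), [-10, 0).
[-18, -13) overlaps B on [-18, -13).
[-9, -4) overlaps B on [-9, -4).
[-1, 5) overlaps B on [-1, 0).

[-18, -13) ∪ [-9, -4) ∪ [-1, 0)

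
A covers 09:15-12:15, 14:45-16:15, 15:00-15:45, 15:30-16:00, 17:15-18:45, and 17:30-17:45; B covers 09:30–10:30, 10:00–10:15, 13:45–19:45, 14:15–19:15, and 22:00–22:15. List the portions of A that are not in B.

A, merged: 09:15–12:15, 14:45–16:15, 17:15–18:45.
B, merged: 09:30–10:30, 13:45–19:45, 22:00–22:15.
09:15–12:15 \ B = 09:15–09:30, 10:30–12:15.
14:45–16:15: entirely removed.
17:15–18:45: entirely removed.

09:15–09:30, 10:30–12:15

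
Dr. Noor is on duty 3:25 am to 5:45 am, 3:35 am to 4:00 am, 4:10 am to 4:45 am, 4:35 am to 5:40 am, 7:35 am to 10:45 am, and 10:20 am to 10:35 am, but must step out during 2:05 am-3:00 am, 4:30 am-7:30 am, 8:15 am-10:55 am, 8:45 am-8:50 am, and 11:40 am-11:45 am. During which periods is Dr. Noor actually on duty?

A, merged: 3:25 am-5:45 am, 7:35 am-10:45 am.
B, merged: 2:05 am-3:00 am, 4:30 am-7:30 am, 8:15 am-10:55 am, 11:40 am-11:45 am.
3:25 am-5:45 am minus B → 3:25 am-4:30 am.
7:35 am-10:45 am minus B → 7:35 am-8:15 am.

3:25 am-4:30 am, 7:35 am-8:15 am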